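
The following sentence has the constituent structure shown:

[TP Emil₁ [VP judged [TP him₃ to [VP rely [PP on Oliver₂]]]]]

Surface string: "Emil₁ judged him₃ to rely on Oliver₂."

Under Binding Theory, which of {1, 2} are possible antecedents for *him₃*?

none

*him* is a pronoun, so Principle B applies: it must be free in its binding domain.
Binding domain of *him₃*: the matrix TP, whose subject is Emil₁.
*Emil₁* c-commands the pronoun within its binding domain → coindexation would violate Principle B.
*Oliver₂*: the pronoun c-commands this R-expression → coindexation would violate Principle C on *Oliver₂*.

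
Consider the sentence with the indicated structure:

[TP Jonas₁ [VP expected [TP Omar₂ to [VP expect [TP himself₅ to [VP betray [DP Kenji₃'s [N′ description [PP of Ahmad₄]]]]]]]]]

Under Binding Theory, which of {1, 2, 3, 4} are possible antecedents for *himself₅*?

{2}

*himself* is an anaphor, so Principle A applies: it must be bound in its binding domain.
Binding domain of *himself₅*: the embedded TP, whose subject is Omar₂.
*Jonas₁* c-commands the anaphor but is outside its binding domain → cannot satisfy Principle A.
*Omar₂* c-commands the anaphor within its binding domain → licit binder.
*Kenji₃* does not c-command the anaphor → cannot bind it.
*Ahmad₄* does not c-command the anaphor → cannot bind it.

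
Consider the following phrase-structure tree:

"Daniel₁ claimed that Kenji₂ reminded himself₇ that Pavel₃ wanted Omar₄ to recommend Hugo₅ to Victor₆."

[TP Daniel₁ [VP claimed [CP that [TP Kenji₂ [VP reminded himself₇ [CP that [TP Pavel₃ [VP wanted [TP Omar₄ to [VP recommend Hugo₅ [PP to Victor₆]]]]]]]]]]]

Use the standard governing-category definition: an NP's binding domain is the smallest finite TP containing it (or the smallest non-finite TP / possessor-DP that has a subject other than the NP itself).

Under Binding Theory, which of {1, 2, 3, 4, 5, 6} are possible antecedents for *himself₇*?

*himself* is an anaphor, so Principle A applies: it must be bound in its binding domain.
Binding domain of *himself₇*: the embedded TP, whose subject is Kenji₂.
*Daniel₁* c-commands the anaphor but is outside its binding domain → cannot satisfy Principle A.
*Kenji₂* c-commands the anaphor within its binding domain → licit binder.
*Pavel₃* does not c-command the anaphor → cannot bind it.
*Omar₄* does not c-command the anaphor → cannot bind it.
*Hugo₅* does not c-command the anaphor → cannot bind it.
*Victor₆* does not c-command the anaphor → cannot bind it.

{2}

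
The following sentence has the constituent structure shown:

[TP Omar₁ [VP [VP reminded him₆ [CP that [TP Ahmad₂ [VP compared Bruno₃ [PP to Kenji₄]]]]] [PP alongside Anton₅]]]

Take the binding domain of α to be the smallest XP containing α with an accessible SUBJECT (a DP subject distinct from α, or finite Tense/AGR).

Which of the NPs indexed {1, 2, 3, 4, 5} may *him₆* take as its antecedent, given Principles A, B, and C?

*him* is a pronoun, so Principle B applies: it must be free in its binding domain.
Binding domain of *him₆*: the matrix TP, whose subject is Omar₁.
*Omar₁* c-commands the pronoun within its binding domain → coindexation would violate Principle B.
*Ahmad₂*: the pronoun c-commands this R-expression → coindexation would violate Principle C on *Ahmad₂*.
*Bruno₃*: the pronoun c-commands this R-expression → coindexation would violate Principle C on *Bruno₃*.
*Kenji₄*: the pronoun c-commands this R-expression → coindexation would violate Principle C on *Kenji₄*.
*Anton₅* and the pronoun do not c-command one another → neither Principle B nor Principle C is at stake; coindexation permitted.

{5}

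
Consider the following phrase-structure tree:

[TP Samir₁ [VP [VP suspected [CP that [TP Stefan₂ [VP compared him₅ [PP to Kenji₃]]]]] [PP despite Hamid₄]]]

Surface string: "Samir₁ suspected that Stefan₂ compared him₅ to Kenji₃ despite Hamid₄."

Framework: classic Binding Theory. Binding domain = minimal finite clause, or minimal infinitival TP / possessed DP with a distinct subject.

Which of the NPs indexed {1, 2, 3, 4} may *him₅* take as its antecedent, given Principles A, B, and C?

{1, 4}

*him* is a pronoun, so Principle B applies: it must be free in its binding domain.
Binding domain of *him₅*: the embedded TP, whose subject is Stefan₂.
*Samir₁* c-commands the pronoun but from outside its binding domain, and is not c-commanded by it → coindexation permitted.
*Stefan₂* c-commands the pronoun within its binding domain → coindexation would violate Principle B.
*Kenji₃*: the pronoun c-commands this R-expression → coindexation would violate Principle C on *Kenji₃*.
*Hamid₄* and the pronoun do not c-command one another → neither Principle B nor Principle C is at stake; coindexation permitted.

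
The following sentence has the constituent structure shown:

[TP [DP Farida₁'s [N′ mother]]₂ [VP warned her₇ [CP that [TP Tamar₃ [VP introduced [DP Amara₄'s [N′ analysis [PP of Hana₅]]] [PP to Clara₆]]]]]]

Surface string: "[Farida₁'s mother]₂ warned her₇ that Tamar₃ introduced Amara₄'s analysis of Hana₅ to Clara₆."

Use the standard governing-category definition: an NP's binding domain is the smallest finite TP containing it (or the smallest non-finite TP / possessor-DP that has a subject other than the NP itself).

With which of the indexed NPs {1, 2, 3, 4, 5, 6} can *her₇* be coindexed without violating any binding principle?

{1}

*her* is a pronoun, so Principle B applies: it must be free in its binding domain.
Binding domain of *her₇*: the matrix TP, whose subject is [Farida₁'s mother]₂.
*Farida₁* and the pronoun do not c-command one another → neither Principle B nor Principle C is at stake; coindexation permitted.
*[Farida₁'s mother]₂* c-commands the pronoun within its binding domain → coindexation would violate Principle B.
*Tamar₃*: the pronoun c-commands this R-expression → coindexation would violate Principle C on *Tamar₃*.
*Amara₄*: the pronoun c-commands this R-expression → coindexation would violate Principle C on *Amara₄*.
*Hana₅*: the pronoun c-commands this R-expression → coindexation would violate Principle C on *Hana₅*.
*Clara₆*: the pronoun c-commands this R-expression → coindexation would violate Principle C on *Clara₆*.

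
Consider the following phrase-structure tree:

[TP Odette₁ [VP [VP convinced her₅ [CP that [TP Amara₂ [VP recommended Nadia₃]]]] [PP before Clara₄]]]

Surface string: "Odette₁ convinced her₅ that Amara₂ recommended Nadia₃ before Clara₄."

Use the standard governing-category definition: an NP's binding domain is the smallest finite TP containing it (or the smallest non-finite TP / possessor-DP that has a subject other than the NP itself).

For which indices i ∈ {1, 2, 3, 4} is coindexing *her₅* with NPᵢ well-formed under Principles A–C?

{4}

*her* is a pronoun, so Principle B applies: it must be free in its binding domain.
Binding domain of *her₅*: the matrix TP, whose subject is Odette₁.
*Odette₁* c-commands the pronoun within its binding domain → coindexation would violate Principle B.
*Amara₂*: the pronoun c-commands this R-expression → coindexation would violate Principle C on *Amara₂*.
*Nadia₃*: the pronoun c-commands this R-expression → coindexation would violate Principle C on *Nadia₃*.
*Clara₄* and the pronoun do not c-command one another → neither Principle B nor Principle C is at stake; coindexation permitted.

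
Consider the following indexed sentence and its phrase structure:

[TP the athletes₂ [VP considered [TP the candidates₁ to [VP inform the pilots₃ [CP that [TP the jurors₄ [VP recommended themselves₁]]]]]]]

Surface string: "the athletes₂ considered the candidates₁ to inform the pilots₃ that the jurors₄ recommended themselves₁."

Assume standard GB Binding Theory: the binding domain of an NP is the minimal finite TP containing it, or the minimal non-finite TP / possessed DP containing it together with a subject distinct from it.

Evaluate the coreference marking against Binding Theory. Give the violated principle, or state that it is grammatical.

Principle A

The two coindexed NPs are *the candidates₁* and *themselves₁*.
*themselves₁* is an anaphor. Principle A requires it to be bound within its binding domain — the embedded TP, whose subject is the jurors₄.
Within that domain it is c-commanded by *the jurors₄*, which does not share its index.
*the candidates₁* does c-command the anaphor, but from outside its binding domain.
The anaphor is unbound in its domain → Principle A violation.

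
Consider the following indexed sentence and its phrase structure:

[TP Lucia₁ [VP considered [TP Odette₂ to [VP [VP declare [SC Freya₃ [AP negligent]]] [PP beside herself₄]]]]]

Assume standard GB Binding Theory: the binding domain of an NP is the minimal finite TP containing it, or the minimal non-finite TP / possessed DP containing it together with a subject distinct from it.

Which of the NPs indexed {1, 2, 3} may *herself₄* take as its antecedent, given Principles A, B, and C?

{2}

*herself* is an anaphor, so Principle A applies: it must be bound in its binding domain.
Binding domain of *herself₄*: the embedded TP, whose subject is Odette₂.
*Lucia₁* c-commands the anaphor but is outside its binding domain → cannot satisfy Principle A.
*Odette₂* c-commands the anaphor within its binding domain → licit binder.
*Freya₃* does not c-command the anaphor → cannot bind it.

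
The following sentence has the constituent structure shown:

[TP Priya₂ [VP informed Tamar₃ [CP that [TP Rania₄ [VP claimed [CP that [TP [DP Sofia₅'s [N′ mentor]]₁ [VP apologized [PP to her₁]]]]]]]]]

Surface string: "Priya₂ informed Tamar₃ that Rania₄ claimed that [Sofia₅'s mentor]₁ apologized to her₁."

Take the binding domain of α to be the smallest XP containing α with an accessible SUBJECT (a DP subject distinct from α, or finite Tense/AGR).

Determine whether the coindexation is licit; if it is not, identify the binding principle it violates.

The two coindexed NPs are *[Sofia₅'s mentor]₁* and *her₁*.
*her₁* is a pronoun. Its binding domain is the embedded TP, whose subject is [Sofia₅'s mentor]₁.
*[Sofia₅'s mentor]₁* c-commands it within that domain and carries the same index.
The pronoun is locally bound → Principle B violation.

Principle B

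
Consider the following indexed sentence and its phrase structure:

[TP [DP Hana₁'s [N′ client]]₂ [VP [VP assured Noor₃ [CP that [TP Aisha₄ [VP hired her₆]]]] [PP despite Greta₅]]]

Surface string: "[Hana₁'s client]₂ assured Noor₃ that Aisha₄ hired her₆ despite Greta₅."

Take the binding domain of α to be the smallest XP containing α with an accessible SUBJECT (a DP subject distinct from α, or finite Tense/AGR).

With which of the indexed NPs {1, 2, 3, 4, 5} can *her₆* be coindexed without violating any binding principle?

{1, 2, 3, 5}

*her* is a pronoun, so Principle B applies: it must be free in its binding domain.
Binding domain of *her₆*: the embedded TP, whose subject is Aisha₄.
*Hana₁* and the pronoun do not c-command one another → neither Principle B nor Principle C is at stake; coindexation permitted.
*[Hana₁'s client]₂* c-commands the pronoun but from outside its binding domain, and is not c-commanded by it → coindexation permitted.
*Noor₃* c-commands the pronoun but from outside its binding domain, and is not c-commanded by it → coindexation permitted.
*Aisha₄* c-commands the pronoun within its binding domain → coindexation would violate Principle B.
*Greta₅* and the pronoun do not c-command one another → neither Principle B nor Principle C is at stake; coindexation permitted.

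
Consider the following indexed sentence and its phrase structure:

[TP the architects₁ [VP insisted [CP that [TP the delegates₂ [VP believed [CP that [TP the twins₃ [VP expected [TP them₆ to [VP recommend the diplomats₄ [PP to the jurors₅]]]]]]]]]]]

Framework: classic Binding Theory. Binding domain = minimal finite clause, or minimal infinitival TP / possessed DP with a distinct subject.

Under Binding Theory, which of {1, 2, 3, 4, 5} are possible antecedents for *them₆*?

*them* is a pronoun, so Principle B applies: it must be free in its binding domain.
Binding domain of *them₆*: the embedded TP, whose subject is the twins₃.
*the architects₁* c-commands the pronoun but from outside its binding domain, and is not c-commanded by it → coindexation permitted.
*the delegates₂* c-commands the pronoun but from outside its binding domain, and is not c-commanded by it → coindexation permitted.
*the twins₃* c-commands the pronoun within its binding domain → coindexation would violate Principle B.
*the diplomats₄*: the pronoun c-commands this R-expression → coindexation would violate Principle C on *the diplomats₄*.
*the jurors₅*: the pronoun c-commands this R-expression → coindexation would violate Principle C on *the jurors₅*.

{1, 2}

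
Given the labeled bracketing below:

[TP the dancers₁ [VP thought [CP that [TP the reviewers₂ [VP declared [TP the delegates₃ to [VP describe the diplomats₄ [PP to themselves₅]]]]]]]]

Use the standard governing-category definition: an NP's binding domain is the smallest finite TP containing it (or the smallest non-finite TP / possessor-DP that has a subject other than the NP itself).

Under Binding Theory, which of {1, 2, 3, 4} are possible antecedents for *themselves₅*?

{3, 4}

*themselves* is an anaphor, so Principle A applies: it must be bound in its binding domain.
Binding domain of *themselves₅*: the embedded TP, whose subject is the delegates₃.
*the dancers₁* c-commands the anaphor but is outside its binding domain → cannot satisfy Principle A.
*the reviewers₂* c-commands the anaphor but is outside its binding domain → cannot satisfy Principle A.
*the delegates₃* c-commands the anaphor within its binding domain → licit binder.
*the diplomats₄* c-commands the anaphor within its binding domain → licit binder.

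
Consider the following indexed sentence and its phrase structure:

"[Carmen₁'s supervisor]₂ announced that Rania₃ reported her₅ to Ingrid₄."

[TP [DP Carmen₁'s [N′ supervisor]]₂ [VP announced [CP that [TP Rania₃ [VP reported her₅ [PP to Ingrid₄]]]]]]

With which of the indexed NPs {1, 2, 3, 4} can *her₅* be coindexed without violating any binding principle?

{1, 2}

*her* is a pronoun, so Principle B applies: it must be free in its binding domain.
Binding domain of *her₅*: the embedded TP, whose subject is Rania₃.
*Carmen₁* and the pronoun do not c-command one another → neither Principle B nor Principle C is at stake; coindexation permitted.
*[Carmen₁'s supervisor]₂* c-commands the pronoun but from outside its binding domain, and is not c-commanded by it → coindexation permitted.
*Rania₃* c-commands the pronoun within its binding domain → coindexation would violate Principle B.
*Ingrid₄*: the pronoun c-commands this R-expression → coindexation would violate Principle C on *Ingrid₄*.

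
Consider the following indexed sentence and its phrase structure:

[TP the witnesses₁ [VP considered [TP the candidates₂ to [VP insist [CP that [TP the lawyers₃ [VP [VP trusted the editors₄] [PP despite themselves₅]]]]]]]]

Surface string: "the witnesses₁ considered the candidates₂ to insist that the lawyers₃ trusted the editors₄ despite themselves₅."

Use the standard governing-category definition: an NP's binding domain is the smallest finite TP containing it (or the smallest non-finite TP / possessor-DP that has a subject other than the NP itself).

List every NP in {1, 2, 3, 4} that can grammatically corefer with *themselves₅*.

*themselves* is an anaphor, so Principle A applies: it must be bound in its binding domain.
Binding domain of *themselves₅*: the embedded TP, whose subject is the lawyers₃.
*the witnesses₁* c-commands the anaphor but is outside its binding domain → cannot satisfy Principle A.
*the candidates₂* c-commands the anaphor but is outside its binding domain → cannot satisfy Principle A.
*the lawyers₃* c-commands the anaphor within its binding domain → licit binder.
*the editors₄* does not c-command the anaphor → cannot bind it.

{3}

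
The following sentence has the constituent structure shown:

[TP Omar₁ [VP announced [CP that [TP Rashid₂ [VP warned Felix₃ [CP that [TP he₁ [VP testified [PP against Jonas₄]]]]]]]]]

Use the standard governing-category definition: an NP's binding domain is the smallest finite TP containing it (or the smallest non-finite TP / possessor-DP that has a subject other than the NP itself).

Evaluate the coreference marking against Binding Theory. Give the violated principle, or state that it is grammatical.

grammatical

The two coindexed NPs are *Omar₁* and *he₁*.
*he₁* is a pronoun; nothing c-commands it within its binding domain (the embedded TP.), so Principle B holds trivially.
*Omar₁* is an R-expression; *he₁* does not c-command it, and no other NP shares its index, so Principle C is satisfied.
All principles are respected.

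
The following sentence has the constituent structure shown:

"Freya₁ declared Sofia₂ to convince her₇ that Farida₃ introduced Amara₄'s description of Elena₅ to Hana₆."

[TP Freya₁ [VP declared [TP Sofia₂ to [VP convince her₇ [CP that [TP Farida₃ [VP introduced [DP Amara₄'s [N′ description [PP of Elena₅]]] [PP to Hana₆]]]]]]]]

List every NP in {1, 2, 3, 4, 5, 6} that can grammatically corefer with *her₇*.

*her* is a pronoun, so Principle B applies: it must be free in its binding domain.
Binding domain of *her₇*: the embedded TP, whose subject is Sofia₂.
*Freya₁* c-commands the pronoun but from outside its binding domain, and is not c-commanded by it → coindexation permitted.
*Sofia₂* c-commands the pronoun within its binding domain → coindexation would violate Principle B.
*Farida₃*: the pronoun c-commands this R-expression → coindexation would violate Principle C on *Farida₃*.
*Amara₄*: the pronoun c-commands this R-expression → coindexation would violate Principle C on *Amara₄*.
*Elena₅*: the pronoun c-commands this R-expression → coindexation would violate Principle C on *Elena₅*.
*Hana₆*: the pronoun c-commands this R-expression → coindexation would violate Principle C on *Hana₆*.

{1}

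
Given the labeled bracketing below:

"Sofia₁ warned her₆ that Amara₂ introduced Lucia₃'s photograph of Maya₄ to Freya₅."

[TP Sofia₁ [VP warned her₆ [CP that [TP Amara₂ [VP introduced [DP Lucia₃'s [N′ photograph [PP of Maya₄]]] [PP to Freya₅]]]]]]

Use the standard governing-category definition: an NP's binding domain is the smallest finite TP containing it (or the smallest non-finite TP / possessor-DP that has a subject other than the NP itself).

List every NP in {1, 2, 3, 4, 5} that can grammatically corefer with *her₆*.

*her* is a pronoun, so Principle B applies: it must be free in its binding domain.
Binding domain of *her₆*: the matrix TP, whose subject is Sofia₁.
*Sofia₁* c-commands the pronoun within its binding domain → coindexation would violate Principle B.
*Amara₂*: the pronoun c-commands this R-expression → coindexation would violate Principle C on *Amara₂*.
*Lucia₃*: the pronoun c-commands this R-expression → coindexation would violate Principle C on *Lucia₃*.
*Maya₄*: the pronoun c-commands this R-expression → coindexation would violate Principle C on *Maya₄*.
*Freya₅*: the pronoun c-commands this R-expression → coindexation would violate Principle C on *Freya₅*.

none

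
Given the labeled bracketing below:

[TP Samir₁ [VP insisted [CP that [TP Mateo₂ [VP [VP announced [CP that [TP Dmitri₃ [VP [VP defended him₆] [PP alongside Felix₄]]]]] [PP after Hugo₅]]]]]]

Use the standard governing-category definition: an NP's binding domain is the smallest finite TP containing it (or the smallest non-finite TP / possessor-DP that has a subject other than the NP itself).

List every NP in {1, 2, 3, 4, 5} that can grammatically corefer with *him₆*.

{1, 2, 4, 5}

*him* is a pronoun, so Principle B applies: it must be free in its binding domain.
Binding domain of *him₆*: the embedded TP, whose subject is Dmitri₃.
*Samir₁* c-commands the pronoun but from outside its binding domain, and is not c-commanded by it → coindexation permitted.
*Mateo₂* c-commands the pronoun but from outside its binding domain, and is not c-commanded by it → coindexation permitted.
*Dmitri₃* c-commands the pronoun within its binding domain → coindexation would violate Principle B.
*Felix₄* and the pronoun do not c-command one another → neither Principle B nor Principle C is at stake; coindexation permitted.
*Hugo₅* and the pronoun do not c-command one another → neither Principle B nor Principle C is at stake; coindexation permitted.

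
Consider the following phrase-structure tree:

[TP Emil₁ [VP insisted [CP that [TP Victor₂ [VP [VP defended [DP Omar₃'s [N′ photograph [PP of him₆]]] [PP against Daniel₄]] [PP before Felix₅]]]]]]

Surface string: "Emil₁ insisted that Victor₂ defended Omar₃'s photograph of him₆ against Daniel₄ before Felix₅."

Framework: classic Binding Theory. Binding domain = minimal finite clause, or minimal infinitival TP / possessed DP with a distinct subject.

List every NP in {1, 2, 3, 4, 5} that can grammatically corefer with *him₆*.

{1, 2, 4, 5}

*him* is a pronoun, so Principle B applies: it must be free in its binding domain.
Binding domain of *him₆*: the possessed DP, whose subject is Omar₃.
*Emil₁* c-commands the pronoun but from outside its binding domain, and is not c-commanded by it → coindexation permitted.
*Victor₂* c-commands the pronoun but from outside its binding domain, and is not c-commanded by it → coindexation permitted.
*Omar₃* c-commands the pronoun within its binding domain → coindexation would violate Principle B.
*Daniel₄* and the pronoun do not c-command one another → neither Principle B nor Principle C is at stake; coindexation permitted.
*Felix₅* and the pronoun do not c-command one another → neither Principle B nor Principle C is at stake; coindexation permitted.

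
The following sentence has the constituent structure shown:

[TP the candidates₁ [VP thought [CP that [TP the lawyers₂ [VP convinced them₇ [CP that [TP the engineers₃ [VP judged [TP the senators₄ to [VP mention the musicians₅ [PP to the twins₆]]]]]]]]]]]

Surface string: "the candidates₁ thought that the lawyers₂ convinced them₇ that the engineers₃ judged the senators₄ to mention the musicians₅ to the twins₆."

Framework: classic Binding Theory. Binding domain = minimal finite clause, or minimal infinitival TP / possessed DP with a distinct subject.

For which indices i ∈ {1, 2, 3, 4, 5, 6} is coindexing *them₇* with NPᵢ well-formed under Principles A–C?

{1}

*them* is a pronoun, so Principle B applies: it must be free in its binding domain.
Binding domain of *them₇*: the embedded TP, whose subject is the lawyers₂.
*the candidates₁* c-commands the pronoun but from outside its binding domain, and is not c-commanded by it → coindexation permitted.
*the lawyers₂* c-commands the pronoun within its binding domain → coindexation would violate Principle B.
*the engineers₃*: the pronoun c-commands this R-expression → coindexation would violate Principle C on *the engineers₃*.
*the senators₄*: the pronoun c-commands this R-expression → coindexation would violate Principle C on *the senators₄*.
*the musicians₅*: the pronoun c-commands this R-expression → coindexation would violate Principle C on *the musicians₅*.
*the twins₆*: the pronoun c-commands this R-expression → coindexation would violate Principle C on *the twins₆*.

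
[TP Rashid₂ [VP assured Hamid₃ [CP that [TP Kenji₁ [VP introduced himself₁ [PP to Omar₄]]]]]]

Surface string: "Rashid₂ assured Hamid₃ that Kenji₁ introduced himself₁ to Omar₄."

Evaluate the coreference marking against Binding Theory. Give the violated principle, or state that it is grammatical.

The two coindexed NPs are *Kenji₁* and *himself₁*.
*himself₁* is an anaphor; its binding domain is the embedded TP, whose subject is Kenji₁. *Kenji₁* c-commands it within that domain and shares its index, so Principle A is satisfied.
*Kenji₁* is an R-expression; *himself₁* does not c-command it, and no other NP shares its index, so Principle C is satisfied.
All principles are respected.

grammatical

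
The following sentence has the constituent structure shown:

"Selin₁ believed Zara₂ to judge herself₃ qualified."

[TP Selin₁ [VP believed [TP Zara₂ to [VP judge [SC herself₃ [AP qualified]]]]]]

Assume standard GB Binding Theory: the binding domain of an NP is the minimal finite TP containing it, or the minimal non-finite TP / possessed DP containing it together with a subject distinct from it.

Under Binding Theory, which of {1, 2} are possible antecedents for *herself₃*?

{2}

*herself* is an anaphor, so Principle A applies: it must be bound in its binding domain.
Binding domain of *herself₃*: the embedded TP, whose subject is Zara₂.
*Selin₁* c-commands the anaphor but is outside its binding domain → cannot satisfy Principle A.
*Zara₂* c-commands the anaphor within its binding domain → licit binder.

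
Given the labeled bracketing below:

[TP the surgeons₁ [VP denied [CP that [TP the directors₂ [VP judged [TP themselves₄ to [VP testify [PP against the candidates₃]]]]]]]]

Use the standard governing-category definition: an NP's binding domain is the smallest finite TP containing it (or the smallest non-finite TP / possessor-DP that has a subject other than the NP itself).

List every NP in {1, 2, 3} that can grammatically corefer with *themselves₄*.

*themselves* is an anaphor, so Principle A applies: it must be bound in its binding domain.
Binding domain of *themselves₄*: the embedded TP, whose subject is the directors₂.
*the surgeons₁* c-commands the anaphor but is outside its binding domain → cannot satisfy Principle A.
*the directors₂* c-commands the anaphor within its binding domain → licit binder.
*the candidates₃* does not c-command the anaphor → cannot bind it.

{2}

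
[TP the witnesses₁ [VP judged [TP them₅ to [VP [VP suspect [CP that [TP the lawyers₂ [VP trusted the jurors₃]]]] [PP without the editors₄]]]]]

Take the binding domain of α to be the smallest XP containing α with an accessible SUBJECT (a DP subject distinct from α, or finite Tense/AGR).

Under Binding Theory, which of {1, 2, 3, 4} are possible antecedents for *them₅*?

*them* is a pronoun, so Principle B applies: it must be free in its binding domain.
Binding domain of *them₅*: the matrix TP, whose subject is the witnesses₁.
*the witnesses₁* c-commands the pronoun within its binding domain → coindexation would violate Principle B.
*the lawyers₂*: the pronoun c-commands this R-expression → coindexation would violate Principle C on *the lawyers₂*.
*the jurors₃*: the pronoun c-commands this R-expression → coindexation would violate Principle C on *the jurors₃*.
*the editors₄*: the pronoun c-commands this R-expression → coindexation would violate Principle C on *the editors₄*.

none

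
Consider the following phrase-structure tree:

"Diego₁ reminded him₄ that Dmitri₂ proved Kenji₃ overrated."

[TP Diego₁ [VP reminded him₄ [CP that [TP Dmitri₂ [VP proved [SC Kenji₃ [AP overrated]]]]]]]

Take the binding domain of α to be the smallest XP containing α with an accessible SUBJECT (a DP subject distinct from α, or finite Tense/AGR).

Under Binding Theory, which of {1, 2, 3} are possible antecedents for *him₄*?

none

*him* is a pronoun, so Principle B applies: it must be free in its binding domain.
Binding domain of *him₄*: the matrix TP, whose subject is Diego₁.
*Diego₁* c-commands the pronoun within its binding domain → coindexation would violate Principle B.
*Dmitri₂*: the pronoun c-commands this R-expression → coindexation would violate Principle C on *Dmitri₂*.
*Kenji₃*: the pronoun c-commands this R-expression → coindexation would violate Principle C on *Kenji₃*.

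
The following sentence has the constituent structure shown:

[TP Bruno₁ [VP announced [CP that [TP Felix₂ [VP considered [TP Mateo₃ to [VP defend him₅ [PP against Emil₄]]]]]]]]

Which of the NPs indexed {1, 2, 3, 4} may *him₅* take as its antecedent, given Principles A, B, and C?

{1, 2}

*him* is a pronoun, so Principle B applies: it must be free in its binding domain.
Binding domain of *him₅*: the embedded TP, whose subject is Mateo₃.
*Bruno₁* c-commands the pronoun but from outside its binding domain, and is not c-commanded by it → coindexation permitted.
*Felix₂* c-commands the pronoun but from outside its binding domain, and is not c-commanded by it → coindexation permitted.
*Mateo₃* c-commands the pronoun within its binding domain → coindexation would violate Principle B.
*Emil₄*: the pronoun c-commands this R-expression → coindexation would violate Principle C on *Emil₄*.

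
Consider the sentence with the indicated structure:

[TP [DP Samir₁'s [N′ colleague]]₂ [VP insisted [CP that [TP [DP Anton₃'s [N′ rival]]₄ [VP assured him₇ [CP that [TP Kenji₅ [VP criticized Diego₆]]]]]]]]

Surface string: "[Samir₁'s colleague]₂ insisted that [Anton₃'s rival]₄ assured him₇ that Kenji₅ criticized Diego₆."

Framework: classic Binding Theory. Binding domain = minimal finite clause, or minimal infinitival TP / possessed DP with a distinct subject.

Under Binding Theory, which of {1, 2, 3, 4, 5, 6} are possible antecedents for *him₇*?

*him* is a pronoun, so Principle B applies: it must be free in its binding domain.
Binding domain of *him₇*: the embedded TP, whose subject is [Anton₃'s rival]₄.
*Samir₁* and the pronoun do not c-command one another → neither Principle B nor Principle C is at stake; coindexation permitted.
*[Samir₁'s colleague]₂* c-commands the pronoun but from outside its binding domain, and is not c-commanded by it → coindexation permitted.
*Anton₃* and the pronoun do not c-command one another → neither Principle B nor Principle C is at stake; coindexation permitted.
*[Anton₃'s rival]₄* c-commands the pronoun within its binding domain → coindexation would violate Principle B.
*Kenji₅*: the pronoun c-commands this R-expression → coindexation would violate Principle C on *Kenji₅*.
*Diego₆*: the pronoun c-commands this R-expression → coindexation would violate Principle C on *Diego₆*.

{1, 2, 3}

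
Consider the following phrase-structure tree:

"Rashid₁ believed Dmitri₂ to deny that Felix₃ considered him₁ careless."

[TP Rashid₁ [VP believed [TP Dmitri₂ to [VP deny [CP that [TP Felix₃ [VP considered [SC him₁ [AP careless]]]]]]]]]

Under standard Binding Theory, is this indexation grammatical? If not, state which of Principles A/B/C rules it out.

The two coindexed NPs are *Rashid₁* and *him₁*.
*him₁* is a pronoun; its binding domain is the embedded TP, whose subject is Felix₃. Within that domain it is c-commanded only by *Felix₃*, which carries a different index — the pronoun is free locally, so Principle B holds.
*Rashid₁* is an R-expression; *him₁* does not c-command it, and no other NP shares its index, so Principle C is satisfied.
All principles are respected.

grammatical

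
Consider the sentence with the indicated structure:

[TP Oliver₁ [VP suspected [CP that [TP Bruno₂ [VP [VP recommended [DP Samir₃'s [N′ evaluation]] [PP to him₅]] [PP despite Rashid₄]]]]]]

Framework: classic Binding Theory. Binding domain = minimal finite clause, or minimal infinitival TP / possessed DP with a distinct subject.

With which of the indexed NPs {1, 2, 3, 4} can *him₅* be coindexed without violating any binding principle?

{1, 3, 4}

*him* is a pronoun, so Principle B applies: it must be free in its binding domain.
Binding domain of *him₅*: the embedded TP, whose subject is Bruno₂.
*Oliver₁* c-commands the pronoun but from outside its binding domain, and is not c-commanded by it → coindexation permitted.
*Bruno₂* c-commands the pronoun within its binding domain → coindexation would violate Principle B.
*Samir₃* and the pronoun do not c-command one another → neither Principle B nor Principle C is at stake; coindexation permitted.
*Rashid₄* and the pronoun do not c-command one another → neither Principle B nor Principle C is at stake; coindexation permitted.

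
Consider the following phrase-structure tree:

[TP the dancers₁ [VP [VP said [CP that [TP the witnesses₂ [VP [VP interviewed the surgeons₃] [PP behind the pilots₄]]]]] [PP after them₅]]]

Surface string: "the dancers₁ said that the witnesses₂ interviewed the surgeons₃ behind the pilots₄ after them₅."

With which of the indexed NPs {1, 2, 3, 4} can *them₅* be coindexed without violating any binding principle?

{2, 3, 4}

*them* is a pronoun, so Principle B applies: it must be free in its binding domain.
Binding domain of *them₅*: the matrix TP, whose subject is the dancers₁.
*the dancers₁* c-commands the pronoun within its binding domain → coindexation would violate Principle B.
*the witnesses₂* and the pronoun do not c-command one another → neither Principle B nor Principle C is at stake; coindexation permitted.
*the surgeons₃* and the pronoun do not c-command one another → neither Principle B nor Principle C is at stake; coindexation permitted.
*the pilots₄* and the pronoun do not c-command one another → neither Principle B nor Principle C is at stake; coindexation permitted.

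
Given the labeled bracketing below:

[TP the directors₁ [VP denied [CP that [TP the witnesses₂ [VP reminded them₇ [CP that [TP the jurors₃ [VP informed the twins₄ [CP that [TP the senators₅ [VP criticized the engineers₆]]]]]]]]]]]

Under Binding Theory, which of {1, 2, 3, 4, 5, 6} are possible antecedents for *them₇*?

{1}

*them* is a pronoun, so Principle B applies: it must be free in its binding domain.
Binding domain of *them₇*: the embedded TP, whose subject is the witnesses₂.
*the directors₁* c-commands the pronoun but from outside its binding domain, and is not c-commanded by it → coindexation permitted.
*the witnesses₂* c-commands the pronoun within its binding domain → coindexation would violate Principle B.
*the jurors₃*: the pronoun c-commands this R-expression → coindexation would violate Principle C on *the jurors₃*.
*the twins₄*: the pronoun c-commands this R-expression → coindexation would violate Principle C on *the twins₄*.
*the senators₅*: the pronoun c-commands this R-expression → coindexation would violate Principle C on *the senators₅*.
*the engineers₆*: the pronoun c-commands this R-expression → coindexation would violate Principle C on *the engineers₆*.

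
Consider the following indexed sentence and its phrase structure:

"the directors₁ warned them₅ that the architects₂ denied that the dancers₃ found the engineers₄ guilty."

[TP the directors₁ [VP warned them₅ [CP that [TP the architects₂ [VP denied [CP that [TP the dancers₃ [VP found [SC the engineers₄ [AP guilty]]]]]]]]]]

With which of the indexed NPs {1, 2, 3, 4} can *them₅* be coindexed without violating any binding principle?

*them* is a pronoun, so Principle B applies: it must be free in its binding domain.
Binding domain of *them₅*: the matrix TP, whose subject is the directors₁.
*the directors₁* c-commands the pronoun within its binding domain → coindexation would violate Principle B.
*the architects₂*: the pronoun c-commands this R-expression → coindexation would violate Principle C on *the architects₂*.
*the dancers₃*: the pronoun c-commands this R-expression → coindexation would violate Principle C on *the dancers₃*.
*the engineers₄*: the pronoun c-commands this R-expression → coindexation would violate Principle C on *the engineers₄*.

none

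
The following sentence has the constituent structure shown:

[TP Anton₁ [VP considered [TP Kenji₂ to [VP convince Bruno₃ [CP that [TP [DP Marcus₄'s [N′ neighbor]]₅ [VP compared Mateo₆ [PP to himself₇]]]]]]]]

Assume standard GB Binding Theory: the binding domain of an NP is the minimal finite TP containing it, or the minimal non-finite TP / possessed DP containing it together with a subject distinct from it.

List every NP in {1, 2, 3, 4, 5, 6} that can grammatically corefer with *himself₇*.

{5, 6}

*himself* is an anaphor, so Principle A applies: it must be bound in its binding domain.
Binding domain of *himself₇*: the embedded TP, whose subject is [Marcus₄'s neighbor]₅.
*Anton₁* c-commands the anaphor but is outside its binding domain → cannot satisfy Principle A.
*Kenji₂* c-commands the anaphor but is outside its binding domain → cannot satisfy Principle A.
*Bruno₃* c-commands the anaphor but is outside its binding domain → cannot satisfy Principle A.
*Marcus₄* does not c-command the anaphor → cannot bind it.
*[Marcus₄'s neighbor]₅* c-commands the anaphor within its binding domain → licit binder.
*Mateo₆* c-commands the anaphor within its binding domain → licit binder.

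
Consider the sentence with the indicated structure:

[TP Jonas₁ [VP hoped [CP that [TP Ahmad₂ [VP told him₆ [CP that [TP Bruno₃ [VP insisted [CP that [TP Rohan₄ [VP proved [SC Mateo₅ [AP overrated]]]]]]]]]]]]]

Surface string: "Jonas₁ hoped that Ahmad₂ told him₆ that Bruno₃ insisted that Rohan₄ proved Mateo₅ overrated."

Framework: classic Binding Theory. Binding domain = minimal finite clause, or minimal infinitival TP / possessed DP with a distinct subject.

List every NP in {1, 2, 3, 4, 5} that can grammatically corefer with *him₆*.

{1}

*him* is a pronoun, so Principle B applies: it must be free in its binding domain.
Binding domain of *him₆*: the embedded TP, whose subject is Ahmad₂.
*Jonas₁* c-commands the pronoun but from outside its binding domain, and is not c-commanded by it → coindexation permitted.
*Ahmad₂* c-commands the pronoun within its binding domain → coindexation would violate Principle B.
*Bruno₃*: the pronoun c-commands this R-expression → coindexation would violate Principle C on *Bruno₃*.
*Rohan₄*: the pronoun c-commands this R-expression → coindexation would violate Principle C on *Rohan₄*.
*Mateo₅*: the pronoun c-commands this R-expression → coindexation would violate Principle C on *Mateo₅*.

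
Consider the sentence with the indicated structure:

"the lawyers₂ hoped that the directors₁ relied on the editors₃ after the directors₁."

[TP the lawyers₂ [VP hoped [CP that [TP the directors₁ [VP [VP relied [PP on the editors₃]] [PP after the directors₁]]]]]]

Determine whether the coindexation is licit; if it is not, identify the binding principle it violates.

The two coindexed NPs are *the directors₁* (the lower occurrence) and *the directors₁* (the higher occurrence).
*the directors₁* (the lower occurrence) is an R-expression. Principle C requires it to be free everywhere.
*the directors₁* (the higher occurrence) c-commands it and carries the same index.
The R-expression is bound → Principle C violation.

Principle C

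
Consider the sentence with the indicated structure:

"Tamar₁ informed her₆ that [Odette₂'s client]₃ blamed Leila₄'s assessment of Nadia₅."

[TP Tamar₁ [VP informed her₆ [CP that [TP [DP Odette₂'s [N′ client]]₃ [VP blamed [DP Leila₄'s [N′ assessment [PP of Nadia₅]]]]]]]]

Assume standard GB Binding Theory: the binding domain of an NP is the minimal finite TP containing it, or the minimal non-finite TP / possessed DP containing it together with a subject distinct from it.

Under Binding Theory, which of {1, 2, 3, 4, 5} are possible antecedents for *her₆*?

*her* is a pronoun, so Principle B applies: it must be free in its binding domain.
Binding domain of *her₆*: the matrix TP, whose subject is Tamar₁.
*Tamar₁* c-commands the pronoun within its binding domain → coindexation would violate Principle B.
*Odette₂*: the pronoun c-commands this R-expression → coindexation would violate Principle C on *Odette₂*.
*[Odette₂'s client]₃*: the pronoun c-commands this R-expression → coindexation would violate Principle C on *[Odette₂'s client]₃*.
*Leila₄*: the pronoun c-commands this R-expression → coindexation would violate Principle C on *Leila₄*.
*Nadia₅*: the pronoun c-commands this R-expression → coindexation would violate Principle C on *Nadia₅*.

none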